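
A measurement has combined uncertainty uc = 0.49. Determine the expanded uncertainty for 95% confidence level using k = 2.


U = k * uc
U = 2 * 0.49
U = 0.9800

0.9800


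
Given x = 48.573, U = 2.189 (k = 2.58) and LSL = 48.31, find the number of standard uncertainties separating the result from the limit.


u = U / k = 2.189 / 2.58 = 0.84844961
margin = |LSL - x| = |48.31 - 48.573| = 0.263
z = margin / u = 0.263 / 0.84844961
z = 0.3100

0.3100


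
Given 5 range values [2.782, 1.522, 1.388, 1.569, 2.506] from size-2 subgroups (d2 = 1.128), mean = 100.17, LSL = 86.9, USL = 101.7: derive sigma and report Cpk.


R_bar = (2.782 + 1.522 + 1.388 + 1.569 + 2.506) / 5 = 1.9534
sigma = R_bar / d2 = 1.9534 / 1.128 = 1.7317376
Cp = (USL - LSL)/(6*sigma) = (101.7 - 86.9)/(6*1.7317376) = 1.4244
Cpu = (101.7 - 100.17)/(3*1.7317376) = 0.2945
Cpl = (100.17 - 86.9)/(3*1.7317376) = 2.5543
Cpk = min(Cpu, Cpl) = 0.2945

0.2945


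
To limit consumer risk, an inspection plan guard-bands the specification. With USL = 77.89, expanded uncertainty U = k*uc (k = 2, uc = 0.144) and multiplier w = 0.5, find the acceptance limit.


U = k * uc = 2 * 0.144 = 0.288
guard band g = w * U = 0.5 * 0.288 = 0.144
AL = USL - g = 77.89 - 0.144
AL = 77.7460

77.7460


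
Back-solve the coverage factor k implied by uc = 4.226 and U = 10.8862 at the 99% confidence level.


k = U / uc
k = 10.8862 / 4.226
k = 2.576

2.576


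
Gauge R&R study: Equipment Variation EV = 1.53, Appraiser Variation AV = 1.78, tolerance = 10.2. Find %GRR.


GRR = sqrt(EV^2 + AV^2) = sqrt(1.53^2 + 1.78^2) = 2.3471898
%GRR = GRR / tol * 100 = 2.3471898 / 10.2 * 100
%GRR = 23.0117

23.0117


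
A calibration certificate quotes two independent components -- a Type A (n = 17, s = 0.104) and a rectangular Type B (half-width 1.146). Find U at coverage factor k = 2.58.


u_A = s / sqrt(n) = 0.104 / sqrt(17) = 0.025223705
u_B = half_width / sqrt(3) = 1.146 / sqrt(3) = 0.66164341
uc = sqrt(u_A^2 + u_B^2) = sqrt(0.025223705^2 + 0.66164341^2) = 0.66212403
U = k * uc = 2.58 * 0.66212403
U = 1.7083

1.7083


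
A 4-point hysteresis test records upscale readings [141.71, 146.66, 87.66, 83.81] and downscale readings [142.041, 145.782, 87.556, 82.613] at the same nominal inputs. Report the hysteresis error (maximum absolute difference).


|141.71 - 142.041| = 0.3310
|146.66 - 145.782| = 0.8780
|87.66 - 87.556| = 0.1040
|83.81 - 82.613| = 1.1970
hysteresis = max(diffs) = 1.1970

1.1970


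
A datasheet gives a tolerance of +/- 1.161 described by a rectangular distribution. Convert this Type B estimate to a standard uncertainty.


u_B = half_width / sqrt(3)
u_B = 1.161 / 1.7320508
u_B = 0.6703

0.6703


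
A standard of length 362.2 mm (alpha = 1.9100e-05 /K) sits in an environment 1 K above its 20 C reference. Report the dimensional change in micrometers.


dL = L * alpha * dT
= 362.2 * 1.9100e-05 * 1
= 0.0069180 mm
dL_um = 0.0069180 * 1000 = 6.9180 um

6.9180


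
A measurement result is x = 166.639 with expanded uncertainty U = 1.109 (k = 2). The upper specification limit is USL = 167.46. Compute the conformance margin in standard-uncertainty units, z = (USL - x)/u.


u = U / k = 1.109 / 2 = 0.5545
margin = |USL - x| = |167.46 - 166.639| = 0.821
z = margin / u = 0.821 / 0.5545
z = 1.4806

1.4806


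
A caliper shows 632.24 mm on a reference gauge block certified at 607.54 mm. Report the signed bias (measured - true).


Systematic error = measured - true
= 632.24 - 607.54
= 24.7000

24.7000


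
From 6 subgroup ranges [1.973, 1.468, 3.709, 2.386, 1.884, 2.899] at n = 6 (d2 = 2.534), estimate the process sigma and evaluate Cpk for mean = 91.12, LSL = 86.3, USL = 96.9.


R_bar = (1.973 + 1.468 + 3.709 + 2.386 + 1.884 + 2.899) / 6 = 2.3865
sigma = R_bar / d2 = 2.3865 / 2.534 = 0.94179163
Cp = (USL - LSL)/(6*sigma) = (96.9 - 86.3)/(6*0.94179163) = 1.8759
Cpu = (96.9 - 91.12)/(3*0.94179163) = 2.0457
Cpl = (91.12 - 86.3)/(3*0.94179163) = 1.7060
Cpk = min(Cpu, Cpl) = 1.7060

1.7060


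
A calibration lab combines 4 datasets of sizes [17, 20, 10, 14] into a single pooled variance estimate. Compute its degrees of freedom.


nu = sum_i (n_i - 1)
nu = ((17 - 1) + (20 - 1) + (10 - 1) + (14 - 1))
nu = 16 + 19 + 9 + 13
nu = 57

57


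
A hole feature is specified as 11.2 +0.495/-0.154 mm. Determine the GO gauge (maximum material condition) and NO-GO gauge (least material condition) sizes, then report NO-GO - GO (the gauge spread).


GO = nominal - lower_tol (smallest hole = maximum material condition)
GO = 11.2 - 0.154 = 11.046
NO-GO = nominal + upper_tol (largest hole = least material condition)
NO-GO = 11.2 + 0.495 = 11.695
spread = NO-GO - GO = 11.695 - 11.046 = 0.6490

0.6490


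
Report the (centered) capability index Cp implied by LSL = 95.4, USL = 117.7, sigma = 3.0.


Cp = (USL - LSL) / (6 * sigma)
= (117.7 - 95.4) / (6 * 3.0)
= 22.3000 / 18.0000
= 1.2389

1.2389


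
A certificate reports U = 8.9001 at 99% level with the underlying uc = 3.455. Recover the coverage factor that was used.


k = U / uc
k = 8.9001 / 3.455
k = 2.576

2.576


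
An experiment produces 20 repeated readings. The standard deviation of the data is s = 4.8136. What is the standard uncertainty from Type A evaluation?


u_A = s / sqrt(n)
u_A = 4.8136 / sqrt(20)
u_A = 4.8136 / 4.472136
u_A = 1.0764

1.0764


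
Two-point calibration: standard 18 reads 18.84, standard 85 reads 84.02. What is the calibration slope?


slope = (y2 - y1) / (x2 - x1)
= (84.02 - 18.84) / (85 - 18)
= 65.1800 / 67
= 0.9728

0.9728


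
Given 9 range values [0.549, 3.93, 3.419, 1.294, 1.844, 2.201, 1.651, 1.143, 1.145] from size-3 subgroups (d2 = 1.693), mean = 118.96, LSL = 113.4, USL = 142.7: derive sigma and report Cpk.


R_bar = (0.549 + 3.93 + 3.419 + 1.294 + 1.844 + 2.201 + 1.651 + 1.143 + 1.145) / 9 = 1.9084444
sigma = R_bar / d2 = 1.9084444 / 1.693 = 1.127256
Cp = (USL - LSL)/(6*sigma) = (142.7 - 113.4)/(6*1.127256) = 4.3321
Cpu = (142.7 - 118.96)/(3*1.127256) = 7.0200
Cpl = (118.96 - 113.4)/(3*1.127256) = 1.6441
Cpk = min(Cpu, Cpl) = 1.6441

1.6441


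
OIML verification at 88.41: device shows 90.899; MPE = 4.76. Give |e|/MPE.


e = indication - reference = 90.899 - 88.41 = 2.4890
|e| = 2.4890
ratio = |e| / MPE = 2.4890 / 4.76
ratio = 0.5229

0.5229


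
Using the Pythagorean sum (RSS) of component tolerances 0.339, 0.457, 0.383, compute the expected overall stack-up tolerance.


RSS = sqrt(0.339^2 + 0.457^2 + 0.383^2)
= sqrt(0.470459)
= 0.6859

0.6859


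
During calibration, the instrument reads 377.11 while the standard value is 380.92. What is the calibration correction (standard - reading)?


Correction = standard - reading
= 380.92 - 377.11
= 3.8100

3.8100


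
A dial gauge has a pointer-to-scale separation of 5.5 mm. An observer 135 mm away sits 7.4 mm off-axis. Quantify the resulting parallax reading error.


error = h * offset / d
= 5.5 * 7.4 / 135
= 0.3015

0.3015


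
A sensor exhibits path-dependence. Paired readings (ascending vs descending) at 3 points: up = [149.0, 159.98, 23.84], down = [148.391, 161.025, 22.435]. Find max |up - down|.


|149.0 - 148.391| = 0.6090
|159.98 - 161.025| = 1.0450
|23.84 - 22.435| = 1.4050
hysteresis = max(diffs) = 1.4050

1.4050


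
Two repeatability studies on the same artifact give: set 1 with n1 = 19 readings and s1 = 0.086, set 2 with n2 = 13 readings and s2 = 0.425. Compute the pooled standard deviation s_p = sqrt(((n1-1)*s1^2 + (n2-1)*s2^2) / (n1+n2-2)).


s_p = sqrt(((n1-1)*s1^2 + (n2-1)*s2^2) / (n1+n2-2))
numerator = (19-1)*0.086^2 + (13-1)*0.425^2 = 0.133128 + 2.1675 = 2.300628
denominator = 19 + 13 - 2 = 30
s_p^2 = 2.300628 / 30 = 0.0766876
s_p = sqrt(0.0766876) = 0.2769

0.2769


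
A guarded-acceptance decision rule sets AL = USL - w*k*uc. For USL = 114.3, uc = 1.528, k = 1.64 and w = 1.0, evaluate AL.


U = k * uc = 1.64 * 1.528 = 2.50592
guard band g = w * U = 1.0 * 2.50592 = 2.50592
AL = USL - g = 114.3 - 2.50592
AL = 111.7941

111.7941


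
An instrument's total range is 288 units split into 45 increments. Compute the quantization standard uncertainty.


resolution = range / divisions
resolution = 288 / 45 = 6.4
u_res = resolution / (2*sqrt(3))
u_res = 6.4 / 3.4641016
u_res = 1.8475

1.8475


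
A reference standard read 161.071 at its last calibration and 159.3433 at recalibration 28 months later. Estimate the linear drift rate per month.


rate = (v2 - v1) / months
= (159.3433 - 161.071) / 28
= -1.7277 / 28
= -0.0617

-0.0617


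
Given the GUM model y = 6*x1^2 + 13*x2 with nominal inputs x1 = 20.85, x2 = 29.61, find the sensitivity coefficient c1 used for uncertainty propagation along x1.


y = 6*x1^2 + 13*x2
dy/dx1 = 2*6*x1
Evaluate at x1 = 20.85: c1 = 12 * 20.85
c1 = 250.2000

250.2000


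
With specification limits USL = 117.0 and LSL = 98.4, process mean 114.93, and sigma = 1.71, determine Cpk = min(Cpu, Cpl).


Cpu = (USL - mean) / (3*sigma) = (117.0 - 114.93) / (3*1.71) = 0.4035
Cpl = (mean - LSL) / (3*sigma) = (114.93 - 98.4) / (3*1.71) = 3.2222
Cpk = min(Cpu, Cpl) = 0.4035

0.4035


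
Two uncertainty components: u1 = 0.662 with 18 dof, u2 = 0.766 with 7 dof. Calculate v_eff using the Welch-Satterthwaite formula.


uc = sqrt(u1^2 + u2^2) = sqrt(0.662^2 + 0.766^2) = 1.0124228
v_eff = uc^4 / (u1^4/v1 + u2^4/v2)
= 1.0124228^4 / (0.662^4/18 + 0.766^4/7)
= 1.0506248 / 0.059853107
v_eff = 17.5534

17.5534


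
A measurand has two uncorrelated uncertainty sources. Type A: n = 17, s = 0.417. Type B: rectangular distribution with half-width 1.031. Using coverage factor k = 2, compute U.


u_A = s / sqrt(n) = 0.417 / sqrt(17) = 0.10113736
u_B = half_width / sqrt(3) = 1.031 / sqrt(3) = 0.59524813
uc = sqrt(u_A^2 + u_B^2) = sqrt(0.10113736^2 + 0.59524813^2) = 0.60377902
U = k * uc = 2 * 0.60377902
U = 1.2076

1.2076


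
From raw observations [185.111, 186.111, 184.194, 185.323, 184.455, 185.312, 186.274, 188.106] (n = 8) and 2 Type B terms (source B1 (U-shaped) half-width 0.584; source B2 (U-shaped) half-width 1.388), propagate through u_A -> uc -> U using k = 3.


mean = (185.111 + 186.111 + 184.194 + 185.323 + 184.455 + 185.312 + 186.274 + 188.106) / 8 = 185.61075
s = sqrt(sum((x - mean)^2)/(n-1)) = 1.2352654
u_A = s / sqrt(n) = 1.2352654 / sqrt(8) = 0.43673227
u_B1 = 0.584 / sqrt(2) = 0.41295036
u_B2 = 1.388 / sqrt(2) = 0.98146421
uc = sqrt(0.43673227^2 + 0.41295036^2 + 0.98146421^2) = 1.1508845
U = k * uc = 3 * 1.1508845
U = 3.4527

3.4527


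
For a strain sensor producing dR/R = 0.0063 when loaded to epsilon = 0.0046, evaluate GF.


GF = (dR/R) / epsilon
= 0.0063 / 0.0046
= 1.3696

1.3696


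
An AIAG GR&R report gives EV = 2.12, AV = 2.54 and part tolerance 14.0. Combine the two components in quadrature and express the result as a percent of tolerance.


GRR = sqrt(EV^2 + AV^2) = sqrt(2.12^2 + 2.54^2) = 3.308474
%GRR = GRR / tol * 100 = 3.308474 / 14.0 * 100
%GRR = 23.6320

23.6320


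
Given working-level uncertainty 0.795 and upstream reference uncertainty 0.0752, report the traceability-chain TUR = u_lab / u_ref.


TUR = u_lab / u_ref
= 0.795 / 0.0752
= 10.5718

10.5718


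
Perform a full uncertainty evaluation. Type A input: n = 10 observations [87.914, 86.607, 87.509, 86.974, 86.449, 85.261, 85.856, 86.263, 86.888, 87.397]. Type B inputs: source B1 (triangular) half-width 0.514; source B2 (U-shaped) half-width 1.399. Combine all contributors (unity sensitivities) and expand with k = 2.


mean = (87.914 + 86.607 + 87.509 + 86.974 + 86.449 + 85.261 + 85.856 + 86.263 + 86.888 + 87.397) / 10 = 86.7118
s = sqrt(sum((x - mean)^2)/(n-1)) = 0.80061016
u_A = s / sqrt(n) = 0.80061016 / sqrt(10) = 0.25317516
u_B1 = 0.514 / sqrt(6) = 0.20983962
u_B2 = 1.399 / sqrt(2) = 0.98924239
uc = sqrt(0.25317516^2 + 0.20983962^2 + 0.98924239^2) = 1.0424638
U = k * uc = 2 * 1.0424638
U = 2.0849

2.0849


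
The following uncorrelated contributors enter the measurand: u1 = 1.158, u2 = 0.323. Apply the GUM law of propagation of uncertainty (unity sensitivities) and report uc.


uc = sqrt(1.158^2 + 0.323^2)
uc = sqrt(1.445293)
uc = 1.2022

1.2022


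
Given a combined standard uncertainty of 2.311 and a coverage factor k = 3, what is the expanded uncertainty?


U = k * uc
U = 3 * 2.311
U = 6.9330

6.9330


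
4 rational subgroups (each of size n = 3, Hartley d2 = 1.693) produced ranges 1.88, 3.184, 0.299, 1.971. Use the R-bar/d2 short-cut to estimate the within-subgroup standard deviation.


R_bar = (1.88 + 3.184 + 0.299 + 1.971) / 4
R_bar = 7.334 / 4 = 1.8335
sigma_hat = R_bar / d2 = 1.8335 / 1.693 = 1.0830

1.0830


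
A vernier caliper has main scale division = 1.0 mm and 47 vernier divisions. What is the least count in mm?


LC = MSD / n_div
= 1.0 / 47
= 0.0213

0.0213


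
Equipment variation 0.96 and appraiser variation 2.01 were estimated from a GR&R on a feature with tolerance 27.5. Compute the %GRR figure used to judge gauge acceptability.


GRR = sqrt(EV^2 + AV^2) = sqrt(0.96^2 + 2.01^2) = 2.2274874
%GRR = GRR / tol * 100 = 2.2274874 / 27.5 * 100
%GRR = 8.1000

8.1000


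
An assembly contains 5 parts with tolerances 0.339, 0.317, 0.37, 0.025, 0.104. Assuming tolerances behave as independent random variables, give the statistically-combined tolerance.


RSS = sqrt(0.339^2 + 0.317^2 + 0.37^2 + 0.025^2 + 0.104^2)
= sqrt(0.363751)
= 0.6031

0.6031


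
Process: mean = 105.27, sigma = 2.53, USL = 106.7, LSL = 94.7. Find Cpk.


Cpu = (USL - mean) / (3*sigma) = (106.7 - 105.27) / (3*2.53) = 0.1884
Cpl = (mean - LSL) / (3*sigma) = (105.27 - 94.7) / (3*2.53) = 1.3926
Cpk = min(Cpu, Cpl) = 0.1884

0.1884


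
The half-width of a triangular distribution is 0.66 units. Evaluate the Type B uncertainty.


u_B = half_width / sqrt(6)
u_B = 0.66 / 2.4494897
u_B = 0.2694

0.2694


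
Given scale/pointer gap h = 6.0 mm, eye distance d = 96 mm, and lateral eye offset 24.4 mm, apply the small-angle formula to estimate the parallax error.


error = h * offset / d
= 6.0 * 24.4 / 96
= 1.5250

1.5250


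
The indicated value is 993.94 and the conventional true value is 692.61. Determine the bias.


Systematic error = measured - true
= 993.94 - 692.61
= 301.3300

301.3300


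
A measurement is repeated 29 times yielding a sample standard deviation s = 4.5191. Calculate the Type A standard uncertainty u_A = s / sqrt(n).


u_A = s / sqrt(n)
u_A = 4.5191 / sqrt(29)
u_A = 4.5191 / 5.3851648
u_A = 0.8392

0.8392


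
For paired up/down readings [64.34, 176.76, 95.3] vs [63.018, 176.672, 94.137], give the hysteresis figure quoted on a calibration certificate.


|64.34 - 63.018| = 1.3220
|176.76 - 176.672| = 0.0880
|95.3 - 94.137| = 1.1630
hysteresis = max(diffs) = 1.3220

1.3220


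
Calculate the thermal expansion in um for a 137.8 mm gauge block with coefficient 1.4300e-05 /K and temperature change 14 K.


dL = L * alpha * dT
= 137.8 * 1.4300e-05 * 14
= 0.0275876 mm
dL_um = 0.0275876 * 1000 = 27.5876 um

27.5876


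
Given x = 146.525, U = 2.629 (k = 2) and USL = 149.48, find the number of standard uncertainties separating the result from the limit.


u = U / k = 2.629 / 2 = 1.3145
margin = |USL - x| = |149.48 - 146.525| = 2.955
z = margin / u = 2.955 / 1.3145
z = 2.2480

2.2480


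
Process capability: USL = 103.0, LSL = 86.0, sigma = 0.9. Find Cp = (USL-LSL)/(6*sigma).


Cp = (USL - LSL) / (6 * sigma)
= (103.0 - 86.0) / (6 * 0.9)
= 17.0000 / 5.4000
= 3.1481

3.1481


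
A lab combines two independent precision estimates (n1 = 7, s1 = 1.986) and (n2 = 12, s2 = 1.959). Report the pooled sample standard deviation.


s_p = sqrt(((n1-1)*s1^2 + (n2-1)*s2^2) / (n1+n2-2))
numerator = (7-1)*1.986^2 + (12-1)*1.959^2 = 23.665176 + 42.214491 = 65.879667
denominator = 7 + 12 - 2 = 17
s_p^2 = 65.879667 / 17 = 3.8752745
s_p = sqrt(3.8752745) = 1.9686

1.9686


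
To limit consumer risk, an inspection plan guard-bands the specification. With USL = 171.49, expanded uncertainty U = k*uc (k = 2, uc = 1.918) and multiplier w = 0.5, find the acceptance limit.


U = k * uc = 2 * 1.918 = 3.836
guard band g = w * U = 0.5 * 3.836 = 1.918
AL = USL - g = 171.49 - 1.918
AL = 169.5720

169.5720


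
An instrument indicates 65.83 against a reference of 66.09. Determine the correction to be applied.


Correction = standard - reading
= 66.09 - 65.83
= 0.2600

0.2600


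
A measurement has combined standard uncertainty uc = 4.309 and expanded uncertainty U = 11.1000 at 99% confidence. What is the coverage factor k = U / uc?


k = U / uc
k = 11.1000 / 4.309
k = 2.576

2.576


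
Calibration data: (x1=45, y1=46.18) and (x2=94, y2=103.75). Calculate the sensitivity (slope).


slope = (y2 - y1) / (x2 - x1)
= (103.75 - 46.18) / (94 - 45)
= 57.5700 / 49
= 1.1749

1.1749


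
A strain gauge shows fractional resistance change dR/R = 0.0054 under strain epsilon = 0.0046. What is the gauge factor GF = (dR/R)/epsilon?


GF = (dR/R) / epsilon
= 0.0054 / 0.0046
= 1.1739

1.1739


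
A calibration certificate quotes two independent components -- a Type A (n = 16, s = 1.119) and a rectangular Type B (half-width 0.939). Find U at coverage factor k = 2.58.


u_A = s / sqrt(n) = 1.119 / sqrt(16) = 0.27975
u_B = half_width / sqrt(3) = 0.939 / sqrt(3) = 0.5421319
uc = sqrt(u_A^2 + u_B^2) = sqrt(0.27975^2 + 0.5421319^2) = 0.61005496
U = k * uc = 2.58 * 0.61005496
U = 1.5739

1.5739


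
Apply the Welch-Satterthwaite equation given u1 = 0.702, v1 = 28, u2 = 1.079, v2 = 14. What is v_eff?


uc = sqrt(u1^2 + u2^2) = sqrt(0.702^2 + 1.079^2) = 1.2872626
v_eff = uc^4 / (u1^4/v1 + u2^4/v2)
= 1.2872626^4 / (0.702^4/28 + 1.079^4/14)
= 2.7457981 / 0.10549179
v_eff = 26.0285

26.0285


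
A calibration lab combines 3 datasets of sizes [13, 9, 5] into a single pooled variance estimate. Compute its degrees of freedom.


nu = sum_i (n_i - 1)
nu = ((13 - 1) + (9 - 1) + (5 - 1))
nu = 12 + 8 + 4
nu = 24

24


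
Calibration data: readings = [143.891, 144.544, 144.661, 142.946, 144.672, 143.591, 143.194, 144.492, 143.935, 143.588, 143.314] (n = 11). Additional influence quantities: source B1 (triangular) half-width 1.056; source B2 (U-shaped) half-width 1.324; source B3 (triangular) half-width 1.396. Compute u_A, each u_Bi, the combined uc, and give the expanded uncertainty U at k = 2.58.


mean = (143.891 + 144.544 + 144.661 + 142.946 + 144.672 + 143.591 + 143.194 + 144.492 + 143.935 + 143.588 + 143.314) / 11 = 143.8934545
s = sqrt(sum((x - mean)^2)/(n-1)) = 0.62337089
u_A = s / sqrt(n) = 0.62337089 / sqrt(11) = 0.1879534
u_B1 = 1.056 / sqrt(6) = 0.43111019
u_B2 = 1.324 / sqrt(2) = 0.93620938
u_B3 = 1.396 / sqrt(6) = 0.56991461
uc = sqrt(0.1879534^2 + 0.43111019^2 + 0.93620938^2 + 0.56991461^2) = 1.1926748
U = k * uc = 2.58 * 1.1926748
U = 3.0771

3.0771


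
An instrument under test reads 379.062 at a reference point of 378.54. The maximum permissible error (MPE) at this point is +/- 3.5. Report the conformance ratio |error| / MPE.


e = indication - reference = 379.062 - 378.54 = 0.5220
|e| = 0.5220
ratio = |e| / MPE = 0.5220 / 3.5
ratio = 0.1491

0.1491


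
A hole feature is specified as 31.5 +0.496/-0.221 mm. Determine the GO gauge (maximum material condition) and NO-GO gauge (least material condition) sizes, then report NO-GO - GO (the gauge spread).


GO = nominal - lower_tol (smallest hole = maximum material condition)
GO = 31.5 - 0.221 = 31.279
NO-GO = nominal + upper_tol (largest hole = least material condition)
NO-GO = 31.5 + 0.496 = 31.996
spread = NO-GO - GO = 31.996 - 31.279 = 0.7170

0.7170


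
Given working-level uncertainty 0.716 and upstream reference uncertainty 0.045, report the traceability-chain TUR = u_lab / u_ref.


TUR = u_lab / u_ref
= 0.716 / 0.045
= 15.9111

15.9111


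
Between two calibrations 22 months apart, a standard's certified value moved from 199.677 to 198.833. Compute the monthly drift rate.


rate = (v2 - v1) / months
= (198.833 - 199.677) / 22
= -0.8440 / 22
= -0.0384

-0.0384


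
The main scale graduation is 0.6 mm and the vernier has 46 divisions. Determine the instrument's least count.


LC = MSD / n_div
= 0.6 / 46
= 0.0130

0.0130


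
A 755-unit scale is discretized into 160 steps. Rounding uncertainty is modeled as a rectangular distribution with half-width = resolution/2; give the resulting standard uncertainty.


resolution = range / divisions
resolution = 755 / 160 = 4.71875
u_res = resolution / (2*sqrt(3))
u_res = 4.71875 / 3.4641016
u_res = 1.3622

1.3622


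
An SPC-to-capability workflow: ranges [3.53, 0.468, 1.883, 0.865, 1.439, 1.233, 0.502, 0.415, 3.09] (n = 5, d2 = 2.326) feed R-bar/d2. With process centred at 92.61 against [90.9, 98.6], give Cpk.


R_bar = (3.53 + 0.468 + 1.883 + 0.865 + 1.439 + 1.233 + 0.502 + 0.415 + 3.09) / 9 = 1.4916667
sigma = R_bar / d2 = 1.4916667 / 2.326 = 0.64130125
Cp = (USL - LSL)/(6*sigma) = (98.6 - 90.9)/(6*0.64130125) = 2.0011
Cpu = (98.6 - 92.61)/(3*0.64130125) = 3.1135
Cpl = (92.61 - 90.9)/(3*0.64130125) = 0.8888
Cpk = min(Cpu, Cpl) = 0.8888

0.8888


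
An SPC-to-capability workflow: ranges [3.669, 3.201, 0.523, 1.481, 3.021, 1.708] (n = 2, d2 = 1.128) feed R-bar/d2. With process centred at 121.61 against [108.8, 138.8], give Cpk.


R_bar = (3.669 + 3.201 + 0.523 + 1.481 + 3.021 + 1.708) / 6 = 2.2671667
sigma = R_bar / d2 = 2.2671667 / 1.128 = 2.0098996
Cp = (USL - LSL)/(6*sigma) = (138.8 - 108.8)/(6*2.0098996) = 2.4877
Cpu = (138.8 - 121.61)/(3*2.0098996) = 2.8509
Cpl = (121.61 - 108.8)/(3*2.0098996) = 2.1245
Cpk = min(Cpu, Cpl) = 2.1245

2.1245


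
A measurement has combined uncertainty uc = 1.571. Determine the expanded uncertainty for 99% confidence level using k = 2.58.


U = k * uc
U = 2.58 * 1.571
U = 4.0532

4.0532


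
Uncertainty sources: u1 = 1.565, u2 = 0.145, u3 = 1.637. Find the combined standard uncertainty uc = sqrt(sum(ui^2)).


uc = sqrt(1.565^2 + 0.145^2 + 1.637^2)
uc = sqrt(5.150019)
uc = 2.2694

2.2694


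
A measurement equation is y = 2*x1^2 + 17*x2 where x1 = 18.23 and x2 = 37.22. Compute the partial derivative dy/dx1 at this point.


y = 2*x1^2 + 17*x2
dy/dx1 = 2*2*x1
Evaluate at x1 = 18.23: c1 = 4 * 18.23
c1 = 72.9200

72.9200


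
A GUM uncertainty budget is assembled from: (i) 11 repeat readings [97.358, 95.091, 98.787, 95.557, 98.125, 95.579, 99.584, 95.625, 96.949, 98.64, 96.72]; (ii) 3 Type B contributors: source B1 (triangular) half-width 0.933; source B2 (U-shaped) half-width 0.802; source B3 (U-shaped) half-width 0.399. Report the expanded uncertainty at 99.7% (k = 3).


mean = (97.358 + 95.091 + 98.787 + 95.557 + 98.125 + 95.579 + 99.584 + 95.625 + 96.949 + 98.64 + 96.72) / 11 = 97.09227273
s = sqrt(sum((x - mean)^2)/(n-1)) = 1.5354984
u_A = s / sqrt(n) = 1.5354984 / sqrt(11) = 0.46297019
u_B1 = 0.933 / sqrt(6) = 0.38089566
u_B2 = 0.802 / sqrt(2) = 0.56709964
u_B3 = 0.399 / sqrt(2) = 0.28213561
uc = sqrt(0.46297019^2 + 0.38089566^2 + 0.56709964^2 + 0.28213561^2) = 0.87213841
U = k * uc = 3 * 0.87213841
U = 2.6164

2.6164


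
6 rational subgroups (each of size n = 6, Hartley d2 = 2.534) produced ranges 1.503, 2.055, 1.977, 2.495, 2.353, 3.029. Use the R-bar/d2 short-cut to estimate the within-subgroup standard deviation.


R_bar = (1.503 + 2.055 + 1.977 + 2.495 + 2.353 + 3.029) / 6
R_bar = 13.412 / 6 = 2.2353333
sigma_hat = R_bar / d2 = 2.2353333 / 2.534 = 0.8821

0.8821


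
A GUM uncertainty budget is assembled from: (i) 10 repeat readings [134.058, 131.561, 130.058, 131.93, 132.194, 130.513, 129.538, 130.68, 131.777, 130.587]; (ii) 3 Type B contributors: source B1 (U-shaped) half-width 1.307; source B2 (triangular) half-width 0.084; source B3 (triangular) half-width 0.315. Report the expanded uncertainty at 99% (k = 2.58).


mean = (134.058 + 131.561 + 130.058 + 131.93 + 132.194 + 130.513 + 129.538 + 130.68 + 131.777 + 130.587) / 10 = 131.2896
s = sqrt(sum((x - mean)^2)/(n-1)) = 1.3019905
u_A = s / sqrt(n) = 1.3019905 / sqrt(10) = 0.41172555
u_B1 = 1.307 / sqrt(2) = 0.92418856
u_B2 = 0.084 / sqrt(6) = 0.034292856
u_B3 = 0.315 / sqrt(6) = 0.12859821
uc = sqrt(0.41172555^2 + 0.92418856^2 + 0.034292856^2 + 0.12859821^2) = 1.0204685
U = k * uc = 2.58 * 1.0204685
U = 2.6328

2.6328


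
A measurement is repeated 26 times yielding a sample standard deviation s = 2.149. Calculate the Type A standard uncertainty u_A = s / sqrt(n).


u_A = s / sqrt(n)
u_A = 2.149 / sqrt(26)
u_A = 2.149 / 5.0990195
u_A = 0.4215

0.4215


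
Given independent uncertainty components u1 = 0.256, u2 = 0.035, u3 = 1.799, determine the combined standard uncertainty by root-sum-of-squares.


uc = sqrt(0.256^2 + 0.035^2 + 1.799^2)
uc = sqrt(3.303162)
uc = 1.8175

1.8175


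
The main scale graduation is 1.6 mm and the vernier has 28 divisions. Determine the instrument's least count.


LC = MSD / n_div
= 1.6 / 28
= 0.0571

0.0571


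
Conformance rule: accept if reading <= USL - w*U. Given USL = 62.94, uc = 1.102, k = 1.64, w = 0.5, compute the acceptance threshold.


U = k * uc = 1.64 * 1.102 = 1.80728
guard band g = w * U = 0.5 * 1.80728 = 0.90364
AL = USL - g = 62.94 - 0.90364
AL = 62.0364

62.0364


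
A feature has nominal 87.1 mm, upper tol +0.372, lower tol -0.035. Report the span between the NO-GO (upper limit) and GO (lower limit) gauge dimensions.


GO = nominal - lower_tol (smallest hole = maximum material condition)
GO = 87.1 - 0.035 = 87.065
NO-GO = nominal + upper_tol (largest hole = least material condition)
NO-GO = 87.1 + 0.372 = 87.472
spread = NO-GO - GO = 87.472 - 87.065 = 0.4070

0.4070


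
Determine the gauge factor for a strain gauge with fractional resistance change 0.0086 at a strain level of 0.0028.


GF = (dR/R) / epsilon
= 0.0086 / 0.0028
= 3.0714

3.0714


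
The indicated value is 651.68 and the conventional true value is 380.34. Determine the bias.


Systematic error = measured - true
= 651.68 - 380.34
= 271.3400

271.3400


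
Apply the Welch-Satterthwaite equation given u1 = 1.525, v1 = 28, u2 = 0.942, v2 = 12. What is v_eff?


uc = sqrt(u1^2 + u2^2) = sqrt(1.525^2 + 0.942^2) = 1.7924812
v_eff = uc^4 / (u1^4/v1 + u2^4/v2)
= 1.7924812^4 / (1.525^4/28 + 0.942^4/12)
= 10.323297 / 0.25877975
v_eff = 39.8922

39.8922


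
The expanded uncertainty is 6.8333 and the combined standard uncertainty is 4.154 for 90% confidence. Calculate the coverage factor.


k = U / uc
k = 6.8333 / 4.154
k = 1.645

1.645


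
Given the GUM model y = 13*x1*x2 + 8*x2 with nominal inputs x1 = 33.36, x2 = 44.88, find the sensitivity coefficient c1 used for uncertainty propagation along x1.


y = 13*x1*x2 + 8*x2
dy/dx1 = 13*x2
Evaluate at x2 = 44.88: c1 = 13 * 44.88
c1 = 583.4400

583.4400


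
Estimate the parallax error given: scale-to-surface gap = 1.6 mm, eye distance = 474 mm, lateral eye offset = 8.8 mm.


error = h * offset / d
= 1.6 * 8.8 / 474
= 0.0297

0.0297


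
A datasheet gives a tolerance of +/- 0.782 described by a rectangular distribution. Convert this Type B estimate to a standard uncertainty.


u_B = half_width / sqrt(3)
u_B = 0.782 / 1.7320508
u_B = 0.4515

0.4515


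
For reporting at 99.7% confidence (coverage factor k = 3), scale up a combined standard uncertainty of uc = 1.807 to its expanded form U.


U = k * uc
U = 3 * 1.807
U = 5.4210

5.4210


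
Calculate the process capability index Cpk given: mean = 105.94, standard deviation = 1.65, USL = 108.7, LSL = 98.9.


Cpu = (USL - mean) / (3*sigma) = (108.7 - 105.94) / (3*1.65) = 0.5576
Cpl = (mean - LSL) / (3*sigma) = (105.94 - 98.9) / (3*1.65) = 1.4222
Cpk = min(Cpu, Cpl) = 0.5576

0.5576


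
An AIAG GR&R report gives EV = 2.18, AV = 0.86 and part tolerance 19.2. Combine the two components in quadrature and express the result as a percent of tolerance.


GRR = sqrt(EV^2 + AV^2) = sqrt(2.18^2 + 0.86^2) = 2.3435017
%GRR = GRR / tol * 100 = 2.3435017 / 19.2 * 100
%GRR = 12.2057

12.2057


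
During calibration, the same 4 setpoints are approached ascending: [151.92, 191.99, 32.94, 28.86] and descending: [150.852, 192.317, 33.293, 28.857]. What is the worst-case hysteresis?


|151.92 - 150.852| = 1.0680
|191.99 - 192.317| = 0.3270
|32.94 - 33.293| = 0.3530
|28.86 - 28.857| = 0.0030
hysteresis = max(diffs) = 1.0680

1.0680


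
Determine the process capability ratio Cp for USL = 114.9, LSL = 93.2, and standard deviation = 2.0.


Cp = (USL - LSL) / (6 * sigma)
= (114.9 - 93.2) / (6 * 2.0)
= 21.7000 / 12.0000
= 1.8083

1.8083


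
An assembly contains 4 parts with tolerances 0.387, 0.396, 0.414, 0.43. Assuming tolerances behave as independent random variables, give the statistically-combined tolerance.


RSS = sqrt(0.387^2 + 0.396^2 + 0.414^2 + 0.43^2)
= sqrt(0.662881)
= 0.8142

0.8142


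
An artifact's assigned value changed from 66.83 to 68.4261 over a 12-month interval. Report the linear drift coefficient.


rate = (v2 - v1) / months
= (68.4261 - 66.83) / 12
= 1.5961 / 12
= 0.1330

0.1330


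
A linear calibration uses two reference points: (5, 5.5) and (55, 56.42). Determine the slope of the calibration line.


slope = (y2 - y1) / (x2 - x1)
= (56.42 - 5.5) / (55 - 5)
= 50.9200 / 50
= 1.0184

1.0184


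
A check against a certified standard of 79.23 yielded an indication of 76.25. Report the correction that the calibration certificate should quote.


Correction = standard - reading
= 79.23 - 76.25
= 2.9800

2.9800


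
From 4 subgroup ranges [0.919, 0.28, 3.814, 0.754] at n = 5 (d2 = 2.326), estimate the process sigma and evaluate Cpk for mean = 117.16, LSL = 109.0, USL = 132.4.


R_bar = (0.919 + 0.28 + 3.814 + 0.754) / 4 = 1.44175
sigma = R_bar / d2 = 1.44175 / 2.326 = 0.61984093
Cp = (USL - LSL)/(6*sigma) = (132.4 - 109.0)/(6*0.61984093) = 6.2919
Cpu = (132.4 - 117.16)/(3*0.61984093) = 8.1957
Cpl = (117.16 - 109.0)/(3*0.61984093) = 4.3882
Cpk = min(Cpu, Cpl) = 4.3882

4.3882


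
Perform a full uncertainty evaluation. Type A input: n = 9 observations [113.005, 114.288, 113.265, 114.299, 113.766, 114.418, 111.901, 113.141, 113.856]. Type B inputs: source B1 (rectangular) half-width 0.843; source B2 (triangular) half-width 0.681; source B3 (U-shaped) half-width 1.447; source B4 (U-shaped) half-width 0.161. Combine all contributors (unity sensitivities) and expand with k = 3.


mean = (113.005 + 114.288 + 113.265 + 114.299 + 113.766 + 114.418 + 111.901 + 113.141 + 113.856) / 9 = 113.5487778
s = sqrt(sum((x - mean)^2)/(n-1)) = 0.81117812
u_A = s / sqrt(n) = 0.81117812 / sqrt(9) = 0.27039271
u_B1 = 0.843 / sqrt(3) = 0.48670628
u_B2 = 0.681 / sqrt(6) = 0.27801709
u_B3 = 1.447 / sqrt(2) = 1.0231835
u_B4 = 0.161 / sqrt(2) = 0.11384419
uc = sqrt(0.27039271^2 + 0.48670628^2 + 0.27801709^2 + 1.0231835^2 + 0.11384419^2) = 1.202977
U = k * uc = 3 * 1.202977
U = 3.6089

3.6089


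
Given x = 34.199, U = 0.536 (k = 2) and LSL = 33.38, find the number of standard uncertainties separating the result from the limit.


u = U / k = 0.536 / 2 = 0.268
margin = |LSL - x| = |33.38 - 34.199| = 0.819
z = margin / u = 0.819 / 0.268
z = 3.0560

3.0560


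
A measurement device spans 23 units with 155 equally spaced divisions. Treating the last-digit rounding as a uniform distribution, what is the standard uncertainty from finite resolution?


resolution = range / divisions
resolution = 23 / 155 = 0.1483871
u_res = resolution / (2*sqrt(3))
u_res = 0.1483871 / 3.4641016
u_res = 0.0428

0.0428


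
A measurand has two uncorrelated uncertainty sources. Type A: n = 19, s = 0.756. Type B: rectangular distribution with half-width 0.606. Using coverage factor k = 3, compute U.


u_A = s / sqrt(n) = 0.756 / sqrt(19) = 0.17343829
u_B = half_width / sqrt(3) = 0.606 / sqrt(3) = 0.34987426
uc = sqrt(u_A^2 + u_B^2) = sqrt(0.17343829^2 + 0.34987426^2) = 0.39050331
U = k * uc = 3 * 0.39050331
U = 1.1715

1.1715


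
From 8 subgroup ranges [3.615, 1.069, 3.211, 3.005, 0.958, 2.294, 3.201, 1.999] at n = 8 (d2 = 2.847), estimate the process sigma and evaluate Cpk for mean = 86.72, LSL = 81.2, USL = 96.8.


R_bar = (3.615 + 1.069 + 3.211 + 3.005 + 0.958 + 2.294 + 3.201 + 1.999) / 8 = 2.419
sigma = R_bar / d2 = 2.419 / 2.847 = 0.84966632
Cp = (USL - LSL)/(6*sigma) = (96.8 - 81.2)/(6*0.84966632) = 3.0600
Cpu = (96.8 - 86.72)/(3*0.84966632) = 3.9545
Cpl = (86.72 - 81.2)/(3*0.84966632) = 2.1656
Cpk = min(Cpu, Cpl) = 2.1656

2.1656


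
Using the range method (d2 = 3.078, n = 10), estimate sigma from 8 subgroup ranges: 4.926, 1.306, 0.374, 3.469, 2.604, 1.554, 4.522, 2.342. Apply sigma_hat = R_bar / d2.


R_bar = (4.926 + 1.306 + 0.374 + 3.469 + 2.604 + 1.554 + 4.522 + 2.342) / 8
R_bar = 21.097 / 8 = 2.637125
sigma_hat = R_bar / d2 = 2.637125 / 3.078 = 0.8568

0.8568


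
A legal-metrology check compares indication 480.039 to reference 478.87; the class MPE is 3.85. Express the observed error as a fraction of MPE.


e = indication - reference = 480.039 - 478.87 = 1.1690
|e| = 1.1690
ratio = |e| / MPE = 1.1690 / 3.85
ratio = 0.3036

0.3036


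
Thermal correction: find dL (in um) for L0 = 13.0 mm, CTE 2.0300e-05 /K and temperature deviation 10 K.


dL = L * alpha * dT
= 13.0 * 2.0300e-05 * 10
= 0.0026390 mm
dL_um = 0.0026390 * 1000 = 2.6390 um

2.6390


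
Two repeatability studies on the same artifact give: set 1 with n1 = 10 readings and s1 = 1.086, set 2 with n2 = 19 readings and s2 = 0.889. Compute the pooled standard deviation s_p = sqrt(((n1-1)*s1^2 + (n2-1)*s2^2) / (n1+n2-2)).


s_p = sqrt(((n1-1)*s1^2 + (n2-1)*s2^2) / (n1+n2-2))
numerator = (10-1)*1.086^2 + (19-1)*0.889^2 = 10.614564 + 14.225778 = 24.840342
denominator = 10 + 19 - 2 = 27
s_p^2 = 24.840342 / 27 = 0.92001267
s_p = sqrt(0.92001267) = 0.9592

0.9592


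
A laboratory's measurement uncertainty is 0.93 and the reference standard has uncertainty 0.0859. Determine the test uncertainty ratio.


TUR = u_lab / u_ref
= 0.93 / 0.0859
= 10.8265

10.8265


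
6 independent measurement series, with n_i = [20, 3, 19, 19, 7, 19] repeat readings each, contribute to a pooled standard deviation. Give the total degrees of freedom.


nu = sum_i (n_i - 1)
nu = ((20 - 1) + (3 - 1) + (19 - 1) + (19 - 1) + (7 - 1) + (19 - 1))
nu = 19 + 2 + 18 + 18 + 6 + 18
nu = 81

81


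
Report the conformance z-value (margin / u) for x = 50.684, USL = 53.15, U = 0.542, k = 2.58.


u = U / k = 0.542 / 2.58 = 0.21007752
margin = |USL - x| = |53.15 - 50.684| = 2.466
z = margin / u = 2.466 / 0.21007752
z = 11.7385

11.7385


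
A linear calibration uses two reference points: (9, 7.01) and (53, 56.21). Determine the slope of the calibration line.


slope = (y2 - y1) / (x2 - x1)
= (56.21 - 7.01) / (53 - 9)
= 49.2000 / 44
= 1.1182

1.1182


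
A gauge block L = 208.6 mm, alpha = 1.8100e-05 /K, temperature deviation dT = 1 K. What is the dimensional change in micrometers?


dL = L * alpha * dT
= 208.6 * 1.8100e-05 * 1
= 0.0037757 mm
dL_um = 0.0037757 * 1000 = 3.7757 um

3.7757


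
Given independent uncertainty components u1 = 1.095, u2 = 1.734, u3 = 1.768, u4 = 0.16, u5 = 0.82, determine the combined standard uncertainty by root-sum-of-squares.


uc = sqrt(1.095^2 + 1.734^2 + 1.768^2 + 0.16^2 + 0.82^2)
uc = sqrt(8.029605)
uc = 2.8337

2.8337


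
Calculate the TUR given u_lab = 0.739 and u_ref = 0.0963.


TUR = u_lab / u_ref
= 0.739 / 0.0963
= 7.6739

7.6739


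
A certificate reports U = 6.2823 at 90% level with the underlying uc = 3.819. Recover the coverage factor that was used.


k = U / uc
k = 6.2823 / 3.819
k = 1.645

1.645


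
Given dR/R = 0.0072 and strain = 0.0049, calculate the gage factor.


GF = (dR/R) / epsilon
= 0.0072 / 0.0049
= 1.4694

1.4694


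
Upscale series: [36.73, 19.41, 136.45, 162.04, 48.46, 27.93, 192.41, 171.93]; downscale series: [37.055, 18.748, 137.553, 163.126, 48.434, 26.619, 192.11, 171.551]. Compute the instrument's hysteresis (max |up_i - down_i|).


|36.73 - 37.055| = 0.3250
|19.41 - 18.748| = 0.6620
|136.45 - 137.553| = 1.1030
|162.04 - 163.126| = 1.0860
|48.46 - 48.434| = 0.0260
|27.93 - 26.619| = 1.3110
|192.41 - 192.11| = 0.3000
|171.93 - 171.551| = 0.3790
hysteresis = max(diffs) = 1.3110

1.3110


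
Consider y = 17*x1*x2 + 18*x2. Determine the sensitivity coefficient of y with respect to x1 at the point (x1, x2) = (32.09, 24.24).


y = 17*x1*x2 + 18*x2
dy/dx1 = 17*x2
Evaluate at x2 = 24.24: c1 = 17 * 24.24
c1 = 412.0800

412.0800


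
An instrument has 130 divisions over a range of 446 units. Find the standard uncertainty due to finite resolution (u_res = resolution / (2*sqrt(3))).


resolution = range / divisions
resolution = 446 / 130 = 3.4307692
u_res = resolution / (2*sqrt(3))
u_res = 3.4307692 / 3.4641016
u_res = 0.9904

0.9904


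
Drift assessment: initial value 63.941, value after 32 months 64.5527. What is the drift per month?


rate = (v2 - v1) / months
= (64.5527 - 63.941) / 32
= 0.6117 / 32
= 0.0191

0.0191


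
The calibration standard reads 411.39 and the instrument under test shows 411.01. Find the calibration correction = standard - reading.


Correction = standard - reading
= 411.39 - 411.01
= 0.3800

0.3800


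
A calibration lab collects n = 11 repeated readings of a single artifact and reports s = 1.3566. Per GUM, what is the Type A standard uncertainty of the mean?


u_A = s / sqrt(n)
u_A = 1.3566 / sqrt(11)
u_A = 1.3566 / 3.3166248
u_A = 0.4090

0.4090


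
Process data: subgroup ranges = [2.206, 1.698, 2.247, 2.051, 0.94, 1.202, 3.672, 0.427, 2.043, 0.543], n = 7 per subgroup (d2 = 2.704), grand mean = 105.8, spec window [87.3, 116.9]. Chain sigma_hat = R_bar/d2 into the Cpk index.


R_bar = (2.206 + 1.698 + 2.247 + 2.051 + 0.94 + 1.202 + 3.672 + 0.427 + 2.043 + 0.543) / 10 = 1.7029
sigma = R_bar / d2 = 1.7029 / 2.704 = 0.62977071
Cp = (USL - LSL)/(6*sigma) = (116.9 - 87.3)/(6*0.62977071) = 7.8335
Cpu = (116.9 - 105.8)/(3*0.62977071) = 5.8752
Cpl = (105.8 - 87.3)/(3*0.62977071) = 9.7919
Cpk = min(Cpu, Cpl) = 5.8752

5.8752


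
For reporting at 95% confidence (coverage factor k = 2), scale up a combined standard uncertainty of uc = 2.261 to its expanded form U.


U = k * uc
U = 2 * 2.261
U = 4.5220

4.5220


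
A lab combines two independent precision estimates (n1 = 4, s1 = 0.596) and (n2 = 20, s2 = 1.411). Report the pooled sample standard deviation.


s_p = sqrt(((n1-1)*s1^2 + (n2-1)*s2^2) / (n1+n2-2))
numerator = (4-1)*0.596^2 + (20-1)*1.411^2 = 1.065648 + 37.827499 = 38.893147
denominator = 4 + 20 - 2 = 22
s_p^2 = 38.893147 / 22 = 1.7678703
s_p = sqrt(1.7678703) = 1.3296

1.3296


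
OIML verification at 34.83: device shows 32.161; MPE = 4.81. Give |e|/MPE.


e = indication - reference = 32.161 - 34.83 = -2.6690
|e| = 2.6690
ratio = |e| / MPE = 2.6690 / 4.81
ratio = 0.5549

0.5549


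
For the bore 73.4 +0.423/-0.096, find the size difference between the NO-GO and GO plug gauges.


GO = nominal - lower_tol (smallest hole = maximum material condition)
GO = 73.4 - 0.096 = 73.304
NO-GO = nominal + upper_tol (largest hole = least material condition)
NO-GO = 73.4 + 0.423 = 73.823
spread = NO-GO - GO = 73.823 - 73.304 = 0.5190

0.5190


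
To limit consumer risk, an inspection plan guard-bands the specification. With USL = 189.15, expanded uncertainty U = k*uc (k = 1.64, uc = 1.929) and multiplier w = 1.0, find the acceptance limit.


U = k * uc = 1.64 * 1.929 = 3.16356
guard band g = w * U = 1.0 * 3.16356 = 3.16356
AL = USL - g = 189.15 - 3.16356
AL = 185.9864

185.9864


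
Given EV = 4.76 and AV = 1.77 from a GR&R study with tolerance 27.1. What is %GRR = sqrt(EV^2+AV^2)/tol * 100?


GRR = sqrt(EV^2 + AV^2) = sqrt(4.76^2 + 1.77^2) = 5.0784348
%GRR = GRR / tol * 100 = 5.0784348 / 27.1 * 100
%GRR = 18.7396

18.7396


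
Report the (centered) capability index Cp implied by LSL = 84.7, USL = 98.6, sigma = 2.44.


Cp = (USL - LSL) / (6 * sigma)
= (98.6 - 84.7) / (6 * 2.44)
= 13.9000 / 14.6400
= 0.9495

0.9495
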